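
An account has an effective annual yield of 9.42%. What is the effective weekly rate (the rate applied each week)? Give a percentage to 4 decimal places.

0.1733%

The per-week rate i satisfies (1 + i)^52 = 1 + 0.0942.
i = 1.0942^(1/52) − 1 = 0.0017327 = 0.1733%.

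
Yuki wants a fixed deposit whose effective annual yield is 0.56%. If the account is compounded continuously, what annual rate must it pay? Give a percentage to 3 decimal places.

0.558%

Continuous: nominal r satisfies e^r − 1 = 0.0056.
r = ln(1 + 0.0056) = ln(1.0056) = 0.005584 = 0.558%.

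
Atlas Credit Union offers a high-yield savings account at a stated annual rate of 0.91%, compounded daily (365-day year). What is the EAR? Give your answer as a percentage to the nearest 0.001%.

EAR = (1 + 0.0091/365)^365 − 1.
= (1 + 0.000025)^365 − 1 = 1.009141 − 1 = 0.914%.

0.914%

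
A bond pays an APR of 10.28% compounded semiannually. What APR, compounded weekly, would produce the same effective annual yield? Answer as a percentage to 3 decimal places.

EAR = (1 + 0.1028/2)^2 − 1 = 0.105442.
Solve (1 + r/52)^52 = 1.105442: r/52 = 1.105442^(1/52) − 1 = 0.001930, so r = 0.100342 = 10.034%.

10.034%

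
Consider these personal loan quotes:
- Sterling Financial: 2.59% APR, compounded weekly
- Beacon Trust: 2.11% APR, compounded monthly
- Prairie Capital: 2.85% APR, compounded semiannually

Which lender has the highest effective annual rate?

Sterling Financial: (1 + 0.0259/52)^52 − 1 = 2.623%
Beacon Trust: (1 + 0.0211/12)^12 − 1 = 2.131%
Prairie Capital: (1 + 0.0285/2)^2 − 1 = 2.870%
The highest effective annual rate is Prairie Capital at 2.870%.

Prairie Capital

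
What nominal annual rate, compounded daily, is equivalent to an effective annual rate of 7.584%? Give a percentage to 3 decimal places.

7.311%

(1 + r/365)^365 − 1 = 0.07584, so 1 + r/365 = 1.07584^(1/365).
r/365 = 0.000200, so r = 0.073109 = 7.311%.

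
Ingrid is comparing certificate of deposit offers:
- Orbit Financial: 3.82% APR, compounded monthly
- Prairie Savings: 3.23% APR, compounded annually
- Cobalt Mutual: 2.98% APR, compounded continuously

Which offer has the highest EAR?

Orbit Financial: (1 + 0.0382/12)^12 − 1 = 3.888%
Prairie Savings: compounded annually, EAR = 3.230%
Cobalt Mutual: e^0.0298 − 1 = 3.025%
The highest effective annual rate is Orbit Financial at 3.888%.

Orbit Financial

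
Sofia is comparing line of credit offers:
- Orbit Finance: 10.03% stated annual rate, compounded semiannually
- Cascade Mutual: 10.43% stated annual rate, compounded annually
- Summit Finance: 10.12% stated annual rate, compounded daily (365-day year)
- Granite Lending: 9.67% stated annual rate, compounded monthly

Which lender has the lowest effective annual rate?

Orbit Finance: (1 + 0.1003/2)^2 − 1 = 10.282%
Cascade Mutual: compounded annually, EAR = 10.430%
Summit Finance: (1 + 0.1012/365)^365 − 1 = 10.648%
Granite Lending: (1 + 0.0967/12)^12 − 1 = 10.110%
The lowest effective annual rate is Granite Lending at 10.110%.

Granite Lending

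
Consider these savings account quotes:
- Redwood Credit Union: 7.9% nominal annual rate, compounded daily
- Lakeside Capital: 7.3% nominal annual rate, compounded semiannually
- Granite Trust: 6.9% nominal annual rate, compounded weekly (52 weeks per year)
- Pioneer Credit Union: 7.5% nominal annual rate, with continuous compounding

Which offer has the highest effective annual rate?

Redwood Credit Union: (1 + 0.079/365)^365 − 1 = 8.220%
Lakeside Capital: (1 + 0.073/2)^2 − 1 = 7.433%
Granite Trust: (1 + 0.069/52)^52 − 1 = 7.139%
Pioneer Credit Union: e^0.075 − 1 = 7.788%
The highest effective annual rate is Redwood Credit Union at 8.220%.

Redwood Credit Union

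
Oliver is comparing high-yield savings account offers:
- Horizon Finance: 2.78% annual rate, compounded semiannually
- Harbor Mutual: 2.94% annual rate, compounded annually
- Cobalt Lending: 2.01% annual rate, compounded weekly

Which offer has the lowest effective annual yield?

Cobalt Lending

Horizon Finance: (1 + 0.0278/2)^2 − 1 = 2.799%
Harbor Mutual: compounded annually, EAR = 2.940%
Cobalt Lending: (1 + 0.0201/52)^52 − 1 = 2.030%
The lowest effective annual rate is Cobalt Lending at 2.030%.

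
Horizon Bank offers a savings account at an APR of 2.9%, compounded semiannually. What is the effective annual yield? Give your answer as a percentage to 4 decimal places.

EAR = (1 + 0.029/2)^2 − 1.
= 1.029210 − 1 = 2.9210%.

2.9210%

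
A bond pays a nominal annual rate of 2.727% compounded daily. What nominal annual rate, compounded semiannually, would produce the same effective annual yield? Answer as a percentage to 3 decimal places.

EAR = (1 + 0.02727/365)^365 − 1 = 0.027644.
Solve (1 + r/2)^2 = 1.027644: r/2 = 1.027644^(1/2) − 1 = 0.013728, so r = 0.027456 = 2.746%.

2.746%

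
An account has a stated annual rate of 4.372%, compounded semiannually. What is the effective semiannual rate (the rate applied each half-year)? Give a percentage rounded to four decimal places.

2.1860%

With a nominal annual rate compounded semiannually, the periodic rate is the nominal rate divided by 2.
i = 0.04372 / 2 = 0.0218600 = 2.1860%.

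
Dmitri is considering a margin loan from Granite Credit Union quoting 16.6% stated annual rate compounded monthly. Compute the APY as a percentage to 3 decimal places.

17.923%

EAR = (1 + 0.166/12)^12 − 1.
= 1.179231 − 1 = 17.923%.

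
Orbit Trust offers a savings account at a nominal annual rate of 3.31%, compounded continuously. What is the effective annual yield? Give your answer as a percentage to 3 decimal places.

With continuous compounding, EAR = e^0.0331 − 1.
e^0.0331 = 1.033654, so EAR = 0.033654 = 3.365%.

3.365%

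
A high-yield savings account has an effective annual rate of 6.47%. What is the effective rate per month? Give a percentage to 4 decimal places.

The per-month rate i satisfies (1 + i)^12 = 1 + 0.0647.
i = 1.0647^(1/12) − 1 = 0.0052381 = 0.5238%.

0.5238%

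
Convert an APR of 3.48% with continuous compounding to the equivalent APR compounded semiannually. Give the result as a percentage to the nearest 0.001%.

EAR under continuous compounding: e^0.0348 − 1 = 0.035413.
Solve (1 + r/2)^2 = 1.035413: r/2 = 1.035413^(1/2) − 1 = 0.017552, so r = 0.035105 = 3.510%.

3.510%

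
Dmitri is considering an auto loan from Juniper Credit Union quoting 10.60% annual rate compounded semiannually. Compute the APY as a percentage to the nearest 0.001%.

10.881%

EAR = (1 + 0.1060/2)^2 − 1.
= 1.108809 − 1 = 10.881%.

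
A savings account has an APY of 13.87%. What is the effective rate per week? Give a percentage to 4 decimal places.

The per-week rate i satisfies (1 + i)^52 = 1 + 0.1387.
i = 1.1387^(1/52) − 1 = 0.0025010 = 0.2501%.

0.2501%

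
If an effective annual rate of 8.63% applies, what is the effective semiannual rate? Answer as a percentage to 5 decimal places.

4.22572%

The per-half-year rate i satisfies (1 + i)^2 = 1 + 0.0863.
i = 1.0863^(1/2) − 1 = 0.0422572 = 4.22572%.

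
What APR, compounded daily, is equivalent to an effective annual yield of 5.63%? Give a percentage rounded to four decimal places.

5.4776%

(1 + r/365)^365 − 1 = 0.0563, so 1 + r/365 = 1.0563^(1/365).
r/365 = 0.000150, so r = 0.054776 = 5.4776%.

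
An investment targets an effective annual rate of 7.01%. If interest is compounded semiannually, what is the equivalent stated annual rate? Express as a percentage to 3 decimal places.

6.891%

(1 + r/2)^2 − 1 = 0.0701, so 1 + r/2 = 1.0701^(1/2).
r/2 = 0.034456, so r = 0.068913 = 6.891%.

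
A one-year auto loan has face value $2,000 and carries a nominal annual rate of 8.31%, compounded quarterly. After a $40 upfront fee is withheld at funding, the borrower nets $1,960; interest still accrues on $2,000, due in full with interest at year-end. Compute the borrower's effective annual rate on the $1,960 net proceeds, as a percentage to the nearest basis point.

Amount owed after one year: 2,000 × (1 + 0.0831/4)^4 = 2,000 × 1.085726 = $2,171.45.
Effective rate on net proceeds: 2,171.45 / 1,960 − 1 = 0.107883 = 10.79%.

10.79%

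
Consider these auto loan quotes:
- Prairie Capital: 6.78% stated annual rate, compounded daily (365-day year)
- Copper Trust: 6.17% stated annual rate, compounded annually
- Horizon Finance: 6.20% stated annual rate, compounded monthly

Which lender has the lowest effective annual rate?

Copper Trust

Prairie Capital: (1 + 0.0678/365)^365 − 1 = 7.014%
Copper Trust: compounded annually, EAR = 6.170%
Horizon Finance: (1 + 0.0620/12)^12 − 1 = 6.379%
The lowest effective annual rate is Copper Trust at 6.170%.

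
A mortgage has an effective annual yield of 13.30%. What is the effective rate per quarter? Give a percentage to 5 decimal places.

The per-quarter rate i satisfies (1 + i)^4 = 1 + 0.1330.
i = 1.1330^(1/4) − 1 = 0.0317096 = 3.17096%.

3.17096%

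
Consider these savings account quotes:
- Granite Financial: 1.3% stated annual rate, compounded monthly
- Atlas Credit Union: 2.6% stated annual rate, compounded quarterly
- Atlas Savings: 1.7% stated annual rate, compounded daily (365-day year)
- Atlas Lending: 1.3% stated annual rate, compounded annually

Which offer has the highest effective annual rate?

Granite Financial: (1 + 0.013/12)^12 − 1 = 1.308%
Atlas Credit Union: (1 + 0.026/4)^4 − 1 = 2.625%
Atlas Savings: (1 + 0.017/365)^365 − 1 = 1.714%
Atlas Lending: compounded annually, EAR = 1.300%
The highest effective annual rate is Atlas Credit Union at 2.625%.

Atlas Credit Union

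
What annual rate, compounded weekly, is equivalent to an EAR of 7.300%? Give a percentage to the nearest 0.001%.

(1 + r/52)^52 − 1 = 0.07300, so 1 + r/52 = 1.07300^(1/52).
r/52 = 0.001356, so r = 0.070506 = 7.051%.

7.051%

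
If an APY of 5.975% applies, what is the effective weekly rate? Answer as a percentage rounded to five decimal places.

The per-week rate i satisfies (1 + i)^52 = 1 + 0.05975.
i = 1.05975^(1/52) − 1 = 0.0011166 = 0.11166%.

0.11166%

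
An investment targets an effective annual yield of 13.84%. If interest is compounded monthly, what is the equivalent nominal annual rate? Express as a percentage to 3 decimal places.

13.033%

(1 + r/12)^12 − 1 = 0.1384, so 1 + r/12 = 1.1384^(1/12).
r/12 = 0.010861, so r = 0.130326 = 13.033%.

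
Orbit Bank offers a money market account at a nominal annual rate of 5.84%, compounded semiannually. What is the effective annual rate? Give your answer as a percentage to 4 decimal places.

5.9253%

EAR = (1 + 0.0584/2)^2 − 1.
= (1 + 0.029200)^2 − 1 = 1.059253 − 1 = 5.9253%.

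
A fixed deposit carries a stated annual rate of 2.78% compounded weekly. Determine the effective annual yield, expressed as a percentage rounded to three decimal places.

2.818%

EAR = (1 + 0.0278/52)^52 − 1.
= (1 + 0.000535)^52 − 1 = 1.028182 − 1 = 2.818%.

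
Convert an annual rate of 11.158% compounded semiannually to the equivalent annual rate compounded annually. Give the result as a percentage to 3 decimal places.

11.469%

EAR = (1 + 0.11158/2)^2 − 1 = 0.114693.
Compounded annually, the equivalent nominal rate is the EAR itself: 11.469%.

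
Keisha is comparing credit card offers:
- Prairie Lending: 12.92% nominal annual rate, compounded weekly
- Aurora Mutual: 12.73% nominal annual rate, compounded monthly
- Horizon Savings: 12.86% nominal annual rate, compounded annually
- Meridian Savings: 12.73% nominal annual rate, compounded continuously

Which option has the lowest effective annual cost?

Horizon Savings

Prairie Lending: (1 + 0.1292/52)^52 − 1 = 13.774%
Aurora Mutual: (1 + 0.1273/12)^12 − 1 = 13.500%
Horizon Savings: compounded annually, EAR = 12.860%
Meridian Savings: e^0.1273 − 1 = 13.576%
The lowest effective annual rate is Horizon Savings at 12.860%.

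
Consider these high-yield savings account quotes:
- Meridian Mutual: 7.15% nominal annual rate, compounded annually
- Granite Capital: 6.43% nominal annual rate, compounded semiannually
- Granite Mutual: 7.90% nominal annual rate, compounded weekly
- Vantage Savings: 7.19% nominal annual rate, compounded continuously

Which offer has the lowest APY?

Meridian Mutual: compounded annually, EAR = 7.150%
Granite Capital: (1 + 0.0643/2)^2 − 1 = 6.533%
Granite Mutual: (1 + 0.0790/52)^52 − 1 = 8.214%
Vantage Savings: e^0.0719 − 1 = 7.455%
The lowest effective annual rate is Granite Capital at 6.533%.

Granite Capital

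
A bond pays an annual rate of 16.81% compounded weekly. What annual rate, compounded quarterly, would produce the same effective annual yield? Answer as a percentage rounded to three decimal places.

EAR = (1 + 0.1681/52)^52 − 1 = 0.182734.
Solve (1 + r/4)^4 = 1.182734: r/4 = 1.182734^(1/4) − 1 = 0.042850, so r = 0.171399 = 17.140%.

17.140%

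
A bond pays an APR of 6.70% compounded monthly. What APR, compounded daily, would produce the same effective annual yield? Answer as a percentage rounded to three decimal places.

6.682%

EAR = (1 + 0.0670/12)^12 − 1 = 0.069096.
Solve (1 + r/365)^365 = 1.069096: r/365 = 1.069096^(1/365) − 1 = 0.000183, so r = 0.066820 = 6.682%.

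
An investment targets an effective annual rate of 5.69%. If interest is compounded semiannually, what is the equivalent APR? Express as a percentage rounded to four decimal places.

5.6113%

(1 + r/2)^2 − 1 = 0.0569, so 1 + r/2 = 1.0569^(1/2).
r/2 = 0.028056, so r = 0.056113 = 5.6113%.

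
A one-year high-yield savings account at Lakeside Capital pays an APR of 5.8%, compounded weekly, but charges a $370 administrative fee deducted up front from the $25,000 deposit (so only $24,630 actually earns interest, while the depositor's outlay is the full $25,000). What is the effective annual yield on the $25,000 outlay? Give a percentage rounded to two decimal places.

Value after one year: 24,630 × (1 + 0.058/52)^52 = 24,630 × 1.059681 = $26,099.94.
Effective yield on the $25,000 outlay: 26,099.94 / 25,000 − 1 = 0.043997 = 4.40%.

4.40%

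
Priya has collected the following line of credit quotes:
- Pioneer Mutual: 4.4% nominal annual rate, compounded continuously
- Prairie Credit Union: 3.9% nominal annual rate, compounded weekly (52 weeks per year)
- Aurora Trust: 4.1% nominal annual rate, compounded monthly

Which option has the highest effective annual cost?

Pioneer Mutual: e^0.044 − 1 = 4.498%
Prairie Credit Union: (1 + 0.039/52)^52 − 1 = 3.976%
Aurora Trust: (1 + 0.041/12)^12 − 1 = 4.178%
The highest effective annual rate is Pioneer Mutual at 4.498%.

Pioneer Mutual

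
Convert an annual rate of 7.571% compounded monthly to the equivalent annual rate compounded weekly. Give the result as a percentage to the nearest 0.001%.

7.553%

EAR = (1 + 0.07571/12)^12 − 1 = 0.078393.
Solve (1 + r/52)^52 = 1.078393: r/52 = 1.078393^(1/52) − 1 = 0.001452, so r = 0.075527 = 7.553%.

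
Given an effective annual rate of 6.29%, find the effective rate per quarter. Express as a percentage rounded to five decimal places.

1.53671%

The per-quarter rate i satisfies (1 + i)^4 = 1 + 0.0629.
i = 1.0629^(1/4) − 1 = 0.0153671 = 1.53671%.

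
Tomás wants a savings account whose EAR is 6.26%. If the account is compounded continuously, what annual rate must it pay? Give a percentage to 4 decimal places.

6.0719%

Continuous: nominal r satisfies e^r − 1 = 0.0626.
r = ln(1 + 0.0626) = ln(1.0626) = 0.060719 = 6.0719%.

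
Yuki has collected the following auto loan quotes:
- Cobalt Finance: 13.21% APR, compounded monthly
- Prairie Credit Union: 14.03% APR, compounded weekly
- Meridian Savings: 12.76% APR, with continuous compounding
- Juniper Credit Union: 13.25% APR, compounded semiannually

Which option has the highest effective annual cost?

Prairie Credit Union

Cobalt Finance: (1 + 0.1321/12)^12 − 1 = 14.040%
Prairie Credit Union: (1 + 0.1403/52)^52 − 1 = 15.040%
Meridian Savings: e^0.1276 − 1 = 13.610%
Juniper Credit Union: (1 + 0.1325/2)^2 − 1 = 13.689%
The highest effective annual rate is Prairie Credit Union at 15.040%.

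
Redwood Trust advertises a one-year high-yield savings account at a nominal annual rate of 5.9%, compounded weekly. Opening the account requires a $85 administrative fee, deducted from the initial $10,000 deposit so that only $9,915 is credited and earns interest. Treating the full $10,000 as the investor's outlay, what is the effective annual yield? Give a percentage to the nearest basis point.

5.17%

Value after one year: 9,915 × (1 + 0.059/52)^52 = 9,915 × 1.060740 = $10,517.23.
Effective yield on the $10,000 outlay: 10,517.23 / 10,000 − 1 = 0.051723 = 5.17%.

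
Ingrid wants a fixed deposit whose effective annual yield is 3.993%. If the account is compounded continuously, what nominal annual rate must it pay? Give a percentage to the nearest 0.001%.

3.915%

Continuous: nominal r satisfies e^r − 1 = 0.03993.
r = ln(1 + 0.03993) = ln(1.03993) = 0.039153 = 3.915%.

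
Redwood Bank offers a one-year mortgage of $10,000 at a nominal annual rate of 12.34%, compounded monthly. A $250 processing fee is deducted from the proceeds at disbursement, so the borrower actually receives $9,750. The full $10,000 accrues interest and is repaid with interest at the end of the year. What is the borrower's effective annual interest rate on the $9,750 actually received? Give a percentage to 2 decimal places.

Amount owed after one year: 10,000 × (1 + 0.1234/12)^12 = 10,000 × 1.130624 = $11,306.24.
Effective rate on net proceeds: 11,306.24 / 9,750 − 1 = 0.159615 = 15.96%.

15.96%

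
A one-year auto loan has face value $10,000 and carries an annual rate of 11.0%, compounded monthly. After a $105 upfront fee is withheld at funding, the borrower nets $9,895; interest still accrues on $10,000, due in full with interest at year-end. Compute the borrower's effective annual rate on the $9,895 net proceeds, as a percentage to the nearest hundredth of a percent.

Amount owed after one year: 10,000 × (1 + 0.110/12)^12 = 10,000 × 1.115719 = $11,157.19.
Effective rate on net proceeds: 11,157.19 / 9,895 − 1 = 0.127558 = 12.76%.

12.76%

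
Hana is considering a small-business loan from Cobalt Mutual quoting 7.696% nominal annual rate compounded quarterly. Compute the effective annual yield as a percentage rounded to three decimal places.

7.921%

EAR = (1 + 0.07696/4)^4 − 1.
= (1 + 0.019240)^4 − 1 = 1.079210 − 1 = 7.921%.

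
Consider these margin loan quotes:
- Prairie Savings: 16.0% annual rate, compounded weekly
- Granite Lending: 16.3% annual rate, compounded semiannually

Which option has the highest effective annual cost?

Prairie Savings: (1 + 0.160/52)^52 − 1 = 17.322%
Granite Lending: (1 + 0.163/2)^2 − 1 = 16.964%
The highest effective annual rate is Prairie Savings at 17.322%.

Prairie Savings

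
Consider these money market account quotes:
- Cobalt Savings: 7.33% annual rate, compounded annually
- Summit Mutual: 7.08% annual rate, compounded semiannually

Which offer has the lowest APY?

Cobalt Savings: compounded annually, EAR = 7.330%
Summit Mutual: (1 + 0.0708/2)^2 − 1 = 7.205%
The lowest effective annual rate is Summit Mutual at 7.205%.

Summit Mutual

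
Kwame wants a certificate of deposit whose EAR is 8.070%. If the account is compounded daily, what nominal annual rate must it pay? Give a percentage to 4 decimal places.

(1 + r/365)^365 − 1 = 0.08070, so 1 + r/365 = 1.08070^(1/365).
r/365 = 0.000213, so r = 0.077617 = 7.7617%.

7.7617%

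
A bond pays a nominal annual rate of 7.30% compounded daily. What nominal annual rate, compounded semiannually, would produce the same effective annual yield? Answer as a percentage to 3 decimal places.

EAR = (1 + 0.0730/365)^365 − 1 = 0.075723.
Solve (1 + r/2)^2 = 1.075723: r/2 = 1.075723^(1/2) − 1 = 0.037171, so r = 0.074341 = 7.434%.

7.434%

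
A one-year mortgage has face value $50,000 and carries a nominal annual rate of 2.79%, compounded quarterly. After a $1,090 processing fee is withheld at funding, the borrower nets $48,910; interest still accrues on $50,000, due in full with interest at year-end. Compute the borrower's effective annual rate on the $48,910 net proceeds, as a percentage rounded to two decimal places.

5.11%

Amount owed after one year: 50,000 × (1 + 0.0279/4)^4 = 50,000 × 1.028193 = $51,409.66.
Effective rate on net proceeds: 51,409.66 / 48,910 − 1 = 0.051107 = 5.11%.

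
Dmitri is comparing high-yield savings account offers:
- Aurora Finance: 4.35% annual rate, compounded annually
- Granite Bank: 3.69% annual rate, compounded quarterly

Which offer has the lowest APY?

Granite Bank

Aurora Finance: compounded annually, EAR = 4.350%
Granite Bank: (1 + 0.0369/4)^4 − 1 = 3.741%
The lowest effective annual rate is Granite Bank at 3.741%.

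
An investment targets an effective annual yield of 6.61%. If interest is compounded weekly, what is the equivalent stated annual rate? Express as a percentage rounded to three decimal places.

6.405%

(1 + r/52)^52 − 1 = 0.0661, so 1 + r/52 = 1.0661^(1/52).
r/52 = 0.001232, so r = 0.064047 = 6.405%.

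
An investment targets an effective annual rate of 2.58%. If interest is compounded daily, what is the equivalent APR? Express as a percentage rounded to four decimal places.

(1 + r/365)^365 − 1 = 0.0258, so 1 + r/365 = 1.0258^(1/365).
r/365 = 0.000070, so r = 0.025474 = 2.5474%.

2.5474%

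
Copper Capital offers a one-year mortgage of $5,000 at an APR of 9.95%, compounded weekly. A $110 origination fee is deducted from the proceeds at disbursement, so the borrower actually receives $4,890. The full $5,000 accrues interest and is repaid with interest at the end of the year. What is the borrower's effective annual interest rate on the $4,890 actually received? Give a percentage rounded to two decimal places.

12.94%

Amount owed after one year: 5,000 × (1 + 0.0995/52)^52 = 5,000 × 1.104513 = $5,522.57.
Effective rate on net proceeds: 5,522.57 / 4,890 − 1 = 0.129359 = 12.94%.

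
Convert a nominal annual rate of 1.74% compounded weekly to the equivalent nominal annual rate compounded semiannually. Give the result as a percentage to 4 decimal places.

1.7473%

EAR = (1 + 0.0174/52)^52 − 1 = 0.017549.
Solve (1 + r/2)^2 = 1.017549: r/2 = 1.017549^(1/2) − 1 = 0.008736, so r = 0.017473 = 1.7473%.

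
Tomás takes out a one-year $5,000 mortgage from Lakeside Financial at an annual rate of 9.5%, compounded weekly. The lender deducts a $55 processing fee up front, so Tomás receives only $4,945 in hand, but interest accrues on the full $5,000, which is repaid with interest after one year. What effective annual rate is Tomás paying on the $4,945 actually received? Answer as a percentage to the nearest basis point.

11.18%

Amount owed after one year: 5,000 × (1 + 0.095/52)^52 = 5,000 × 1.099564 = $5,497.82.
Effective rate on net proceeds: 5,497.82 / 4,945 − 1 = 0.111793 = 11.18%.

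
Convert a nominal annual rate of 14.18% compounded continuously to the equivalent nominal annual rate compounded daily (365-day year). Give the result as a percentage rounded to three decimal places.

EAR under continuous compounding: e^0.1418 − 1 = 0.152346.
Solve (1 + r/365)^365 = 1.152346: r/365 = 1.152346^(1/365) − 1 = 0.000389, so r = 0.141828 = 14.183%.

14.183%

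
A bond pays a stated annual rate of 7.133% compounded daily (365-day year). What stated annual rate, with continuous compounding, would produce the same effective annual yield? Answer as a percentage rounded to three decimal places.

7.132%

EAR = (1 + 0.07133/365)^365 − 1 = 0.073928.
Equivalent continuous rate: r = ln(1 + 0.073928) = 0.071323 = 7.132%.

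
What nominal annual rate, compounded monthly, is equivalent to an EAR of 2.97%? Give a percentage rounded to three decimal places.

(1 + r/12)^12 − 1 = 0.0297, so 1 + r/12 = 1.0297^(1/12).
r/12 = 0.002442, so r = 0.029303 = 2.930%.

2.930%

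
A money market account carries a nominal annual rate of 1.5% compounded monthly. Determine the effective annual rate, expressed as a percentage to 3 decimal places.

1.510%

EAR = (1 + 0.015/12)^12 − 1.
= (1 + 0.001250)^12 − 1 = 1.015104 − 1 = 1.510%.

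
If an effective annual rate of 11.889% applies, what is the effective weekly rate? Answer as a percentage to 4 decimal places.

0.2163%

The per-week rate i satisfies (1 + i)^52 = 1 + 0.11889.
i = 1.11889^(1/52) − 1 = 0.0021627 = 0.2163%.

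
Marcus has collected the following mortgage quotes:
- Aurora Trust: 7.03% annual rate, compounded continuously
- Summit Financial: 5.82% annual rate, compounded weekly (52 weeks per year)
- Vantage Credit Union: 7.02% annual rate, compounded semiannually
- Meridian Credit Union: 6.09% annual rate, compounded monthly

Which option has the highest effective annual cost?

Aurora Trust: e^0.0703 − 1 = 7.283%
Summit Financial: (1 + 0.0582/52)^52 − 1 = 5.989%
Vantage Credit Union: (1 + 0.0702/2)^2 − 1 = 7.143%
Meridian Credit Union: (1 + 0.0609/12)^12 − 1 = 6.263%
The highest effective annual rate is Aurora Trust at 7.283%.

Aurora Trust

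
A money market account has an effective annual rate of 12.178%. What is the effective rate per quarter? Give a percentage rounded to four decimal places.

2.9146%

The per-quarter rate i satisfies (1 + i)^4 = 1 + 0.12178.
i = 1.12178^(1/4) − 1 = 0.0291458 = 2.9146%.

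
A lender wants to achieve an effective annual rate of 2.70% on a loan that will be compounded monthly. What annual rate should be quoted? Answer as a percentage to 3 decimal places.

(1 + r/12)^12 − 1 = 0.0270, so 1 + r/12 = 1.0270^(1/12).
r/12 = 0.002223, so r = 0.026672 = 2.667%.

2.667%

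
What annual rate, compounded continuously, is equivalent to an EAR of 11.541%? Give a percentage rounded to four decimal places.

Continuous: nominal r satisfies e^r − 1 = 0.11541.
r = ln(1 + 0.11541) = ln(1.11541) = 0.109222 = 10.9222%.

10.9222%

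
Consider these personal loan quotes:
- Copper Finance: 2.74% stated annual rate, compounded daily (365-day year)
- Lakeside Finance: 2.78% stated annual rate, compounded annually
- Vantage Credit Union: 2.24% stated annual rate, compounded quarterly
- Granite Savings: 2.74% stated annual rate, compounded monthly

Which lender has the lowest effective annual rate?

Copper Finance: (1 + 0.0274/365)^365 − 1 = 2.778%
Lakeside Finance: compounded annually, EAR = 2.780%
Vantage Credit Union: (1 + 0.0224/4)^4 − 1 = 2.259%
Granite Savings: (1 + 0.0274/12)^12 − 1 = 2.775%
The lowest effective annual rate is Vantage Credit Union at 2.259%.

Vantage Credit Union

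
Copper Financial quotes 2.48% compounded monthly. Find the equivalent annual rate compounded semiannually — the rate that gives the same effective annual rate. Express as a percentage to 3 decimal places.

2.493%

EAR = (1 + 0.0248/12)^12 − 1 = 0.025084.
Solve (1 + r/2)^2 = 1.025084: r/2 = 1.025084^(1/2) − 1 = 0.012464, so r = 0.024928 = 2.493%.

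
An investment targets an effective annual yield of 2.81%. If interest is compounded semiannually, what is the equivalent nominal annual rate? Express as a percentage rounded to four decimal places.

(1 + r/2)^2 − 1 = 0.0281, so 1 + r/2 = 1.0281^(1/2).
r/2 = 0.013953, so r = 0.027905 = 2.7905%.

2.7905%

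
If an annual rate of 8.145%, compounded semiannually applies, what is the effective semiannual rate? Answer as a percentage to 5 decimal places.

4.07250%

With a nominal annual rate compounded semiannually, the periodic rate is the nominal rate divided by 2.
i = 0.08145 / 2 = 0.0407250 = 4.07250%.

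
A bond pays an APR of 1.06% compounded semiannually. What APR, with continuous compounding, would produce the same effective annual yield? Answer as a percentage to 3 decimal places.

1.057%

EAR = (1 + 0.0106/2)^2 − 1 = 0.010628.
Equivalent continuous rate: r = ln(1 + 0.010628) = 0.010572 = 1.057%.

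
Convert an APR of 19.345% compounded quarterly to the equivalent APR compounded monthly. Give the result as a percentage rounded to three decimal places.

EAR = (1 + 0.19345/4)^4 − 1 = 0.207942.
Solve (1 + r/12)^12 = 1.207942: r/12 = 1.207942^(1/12) − 1 = 0.015868, so r = 0.190413 = 19.041%.

19.041%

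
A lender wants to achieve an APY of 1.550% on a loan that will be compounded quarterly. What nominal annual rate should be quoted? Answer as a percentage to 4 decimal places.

1.5411%

(1 + r/4)^4 − 1 = 0.01550, so 1 + r/4 = 1.01550^(1/4).
r/4 = 0.003853, so r = 0.015411 = 1.5411%.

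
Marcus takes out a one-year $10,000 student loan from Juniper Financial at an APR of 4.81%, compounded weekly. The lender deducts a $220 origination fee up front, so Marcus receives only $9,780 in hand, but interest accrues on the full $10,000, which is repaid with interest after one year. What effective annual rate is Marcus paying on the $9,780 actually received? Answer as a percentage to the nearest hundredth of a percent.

7.29%

Amount owed after one year: 10,000 × (1 + 0.0481/52)^52 = 10,000 × 1.049252 = $10,492.52.
Effective rate on net proceeds: 10,492.52 / 9,780 − 1 = 0.072855 = 7.29%.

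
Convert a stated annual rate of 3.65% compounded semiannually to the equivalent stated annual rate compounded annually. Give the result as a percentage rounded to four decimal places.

3.6833%

EAR = (1 + 0.0365/2)^2 − 1 = 0.036833.
Compounded annually, the equivalent nominal rate is the EAR itself: 3.6833%.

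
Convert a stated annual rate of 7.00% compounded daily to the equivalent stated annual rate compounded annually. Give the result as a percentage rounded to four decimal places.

7.2501%

EAR = (1 + 0.0700/365)^365 − 1 = 0.072501.
Compounded annually, the equivalent nominal rate is the EAR itself: 7.2501%.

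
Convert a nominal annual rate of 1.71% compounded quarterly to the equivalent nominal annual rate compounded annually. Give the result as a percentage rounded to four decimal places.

EAR = (1 + 0.0171/4)^4 − 1 = 0.017210.
Compounded annually, the equivalent nominal rate is the EAR itself: 1.7210%.

1.7210%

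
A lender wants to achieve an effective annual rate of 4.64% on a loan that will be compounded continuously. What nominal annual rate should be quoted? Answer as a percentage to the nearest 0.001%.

4.536%

Continuous: nominal r satisfies e^r − 1 = 0.0464.
r = ln(1 + 0.0464) = ln(1.0464) = 0.045356 = 4.536%.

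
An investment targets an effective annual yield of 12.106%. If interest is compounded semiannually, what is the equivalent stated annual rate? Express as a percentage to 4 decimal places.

11.7602%

(1 + r/2)^2 − 1 = 0.12106, so 1 + r/2 = 1.12106^(1/2).
r/2 = 0.058801, so r = 0.117602 = 11.7602%.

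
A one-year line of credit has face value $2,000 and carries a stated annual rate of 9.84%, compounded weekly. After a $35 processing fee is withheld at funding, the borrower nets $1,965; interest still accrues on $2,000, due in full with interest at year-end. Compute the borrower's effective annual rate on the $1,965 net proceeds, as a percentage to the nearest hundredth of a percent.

12.30%

Amount owed after one year: 2,000 × (1 + 0.0984/52)^52 = 2,000 × 1.103301 = $2,206.60.
Effective rate on net proceeds: 2,206.60 / 1,965 − 1 = 0.122953 = 12.30%.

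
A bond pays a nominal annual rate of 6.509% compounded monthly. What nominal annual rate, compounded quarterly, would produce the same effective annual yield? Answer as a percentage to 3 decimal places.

EAR = (1 + 0.06509/12)^12 − 1 = 0.067067.
Solve (1 + r/4)^4 = 1.067067: r/4 = 1.067067^(1/4) − 1 = 0.016361, so r = 0.065444 = 6.544%.

6.544%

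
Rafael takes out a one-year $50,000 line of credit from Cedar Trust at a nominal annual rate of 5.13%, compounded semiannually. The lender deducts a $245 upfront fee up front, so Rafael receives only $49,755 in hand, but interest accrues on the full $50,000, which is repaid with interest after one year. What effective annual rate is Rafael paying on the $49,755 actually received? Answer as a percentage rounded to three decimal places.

5.714%

Amount owed after one year: 50,000 × (1 + 0.0513/2)^2 = 50,000 × 1.051958 = $52,597.90.
Effective rate on net proceeds: 52,597.90 / 49,755 − 1 = 0.057138 = 5.714%.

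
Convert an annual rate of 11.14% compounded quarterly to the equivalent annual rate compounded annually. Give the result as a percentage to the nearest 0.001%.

EAR = (1 + 0.1114/4)^4 − 1 = 0.116141.
Compounded annually, the equivalent nominal rate is the EAR itself: 11.614%.

11.614%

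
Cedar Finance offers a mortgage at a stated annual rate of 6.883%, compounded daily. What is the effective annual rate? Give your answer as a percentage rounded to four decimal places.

7.1247%

EAR = (1 + 0.06883/365)^365 − 1.
= (1 + 0.000189)^365 − 1 = 1.071247 − 1 = 7.1247%.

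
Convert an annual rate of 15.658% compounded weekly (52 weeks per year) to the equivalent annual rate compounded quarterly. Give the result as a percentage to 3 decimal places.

EAR = (1 + 0.15658/52)^52 − 1 = 0.169229.
Solve (1 + r/4)^4 = 1.169229: r/4 = 1.169229^(1/4) − 1 = 0.039860, so r = 0.159440 = 15.944%.

15.944%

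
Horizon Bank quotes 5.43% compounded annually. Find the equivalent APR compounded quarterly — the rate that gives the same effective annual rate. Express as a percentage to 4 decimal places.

Compounded annually, EAR = nominal = 0.054300.
Solve (1 + r/4)^4 = 1.054300: r/4 = 1.054300^(1/4) − 1 = 0.013307, so r = 0.053228 = 5.3228%.

5.3228%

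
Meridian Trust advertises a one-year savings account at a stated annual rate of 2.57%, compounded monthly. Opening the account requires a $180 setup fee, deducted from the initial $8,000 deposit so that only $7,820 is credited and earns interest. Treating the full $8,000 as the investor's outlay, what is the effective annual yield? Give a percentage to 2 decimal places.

0.29%

Value after one year: 7,820 × (1 + 0.0257/12)^12 = 7,820 × 1.026005 = $8,023.36.
Effective yield on the $8,000 outlay: 8,023.36 / 8,000 − 1 = 0.002920 = 0.29%.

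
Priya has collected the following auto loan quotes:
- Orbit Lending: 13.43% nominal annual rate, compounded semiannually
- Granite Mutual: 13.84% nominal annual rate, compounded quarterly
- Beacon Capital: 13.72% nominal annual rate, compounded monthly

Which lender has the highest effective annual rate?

Orbit Lending: (1 + 0.1343/2)^2 − 1 = 13.881%
Granite Mutual: (1 + 0.1384/4)^4 − 1 = 14.575%
Beacon Capital: (1 + 0.1372/12)^12 − 1 = 14.617%
The highest effective annual rate is Beacon Capital at 14.617%.

Beacon Capital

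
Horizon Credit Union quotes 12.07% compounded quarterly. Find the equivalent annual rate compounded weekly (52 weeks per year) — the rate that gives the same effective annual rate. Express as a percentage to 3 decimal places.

11.905%

EAR = (1 + 0.1207/4)^4 − 1 = 0.126274.
Solve (1 + r/52)^52 = 1.126274: r/52 = 1.126274^(1/52) − 1 = 0.002289, so r = 0.119051 = 11.905%.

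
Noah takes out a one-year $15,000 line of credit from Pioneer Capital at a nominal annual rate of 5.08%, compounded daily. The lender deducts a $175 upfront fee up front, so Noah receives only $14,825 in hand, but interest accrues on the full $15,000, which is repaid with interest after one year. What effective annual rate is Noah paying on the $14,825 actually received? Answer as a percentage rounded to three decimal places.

6.453%

Amount owed after one year: 15,000 × (1 + 0.0508/365)^365 = 15,000 × 1.052109 = $15,781.63.
Effective rate on net proceeds: 15,781.63 / 14,825 − 1 = 0.064528 = 6.453%.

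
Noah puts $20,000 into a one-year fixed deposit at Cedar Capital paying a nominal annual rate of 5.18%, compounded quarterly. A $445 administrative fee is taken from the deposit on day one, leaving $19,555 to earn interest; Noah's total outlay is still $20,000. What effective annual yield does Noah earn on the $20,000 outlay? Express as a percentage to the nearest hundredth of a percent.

2.94%

Value after one year: 19,555 × (1 + 0.0518/4)^4 = 19,555 × 1.052815 = $20,587.80.
Effective yield on the $20,000 outlay: 20,587.80 / 20,000 − 1 = 0.029390 = 2.94%.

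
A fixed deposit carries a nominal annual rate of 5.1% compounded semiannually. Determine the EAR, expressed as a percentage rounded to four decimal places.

5.1650%

EAR = (1 + 0.051/2)^2 − 1.
= 1.051650 − 1 = 5.1650%.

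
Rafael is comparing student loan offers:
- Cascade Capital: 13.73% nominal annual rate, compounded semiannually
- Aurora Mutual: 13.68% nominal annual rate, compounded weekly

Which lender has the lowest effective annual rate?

Cascade Capital: (1 + 0.1373/2)^2 − 1 = 14.201%
Aurora Mutual: (1 + 0.1368/52)^52 − 1 = 14.639%
The lowest effective annual rate is Cascade Capital at 14.201%.

Cascade Capital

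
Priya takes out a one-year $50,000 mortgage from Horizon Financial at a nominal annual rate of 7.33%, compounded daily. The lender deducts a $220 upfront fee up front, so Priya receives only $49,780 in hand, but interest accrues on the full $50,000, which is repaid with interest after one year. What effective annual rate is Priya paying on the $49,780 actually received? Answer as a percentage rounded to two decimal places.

Amount owed after one year: 50,000 × (1 + 0.0733/365)^365 = 50,000 × 1.076045 = $53,802.27.
Effective rate on net proceeds: 53,802.27 / 49,780 − 1 = 0.080801 = 8.08%.

8.08%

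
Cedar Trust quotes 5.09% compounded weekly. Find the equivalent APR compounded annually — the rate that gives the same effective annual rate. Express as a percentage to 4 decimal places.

EAR = (1 + 0.0509/52)^52 − 1 = 0.052191.
Compounded annually, the equivalent nominal rate is the EAR itself: 5.2191%.

5.2191%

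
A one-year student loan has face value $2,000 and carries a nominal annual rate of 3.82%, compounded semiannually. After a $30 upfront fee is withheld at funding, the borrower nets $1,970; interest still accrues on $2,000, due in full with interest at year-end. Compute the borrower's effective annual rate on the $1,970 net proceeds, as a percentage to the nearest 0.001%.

5.438%

Amount owed after one year: 2,000 × (1 + 0.0382/2)^2 = 2,000 × 1.038565 = $2,077.13.
Effective rate on net proceeds: 2,077.13 / 1,970 − 1 = 0.054381 = 5.438%.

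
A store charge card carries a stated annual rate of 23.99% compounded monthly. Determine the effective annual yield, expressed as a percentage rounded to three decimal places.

26.812%

EAR = (1 + 0.2399/12)^12 − 1.
= (1 + 0.019992)^12 − 1 = 1.268117 − 1 = 26.812%.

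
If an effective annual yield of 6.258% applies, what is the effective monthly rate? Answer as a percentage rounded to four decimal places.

0.5071%

The per-month rate i satisfies (1 + i)^12 = 1 + 0.06258.
i = 1.06258^(1/12) − 1 = 0.0050711 = 0.5071%.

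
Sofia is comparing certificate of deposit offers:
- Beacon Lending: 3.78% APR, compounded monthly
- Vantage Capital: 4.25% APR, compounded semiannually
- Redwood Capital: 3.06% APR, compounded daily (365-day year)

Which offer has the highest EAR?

Vantage Capital

Beacon Lending: (1 + 0.0378/12)^12 − 1 = 3.846%
Vantage Capital: (1 + 0.0425/2)^2 − 1 = 4.295%
Redwood Capital: (1 + 0.0306/365)^365 − 1 = 3.107%
The highest effective annual rate is Vantage Capital at 4.295%.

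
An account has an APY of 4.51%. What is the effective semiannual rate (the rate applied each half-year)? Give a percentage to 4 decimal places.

The per-half-year rate i satisfies (1 + i)^2 = 1 + 0.0451.
i = 1.0451^(1/2) − 1 = 0.0223013 = 2.2301%.

2.2301%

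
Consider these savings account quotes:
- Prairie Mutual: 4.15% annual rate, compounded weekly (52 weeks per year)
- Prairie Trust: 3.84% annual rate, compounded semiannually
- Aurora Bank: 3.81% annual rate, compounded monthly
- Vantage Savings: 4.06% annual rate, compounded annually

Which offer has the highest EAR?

Prairie Mutual

Prairie Mutual: (1 + 0.0415/52)^52 − 1 = 4.236%
Prairie Trust: (1 + 0.0384/2)^2 − 1 = 3.877%
Aurora Bank: (1 + 0.0381/12)^12 − 1 = 3.877%
Vantage Savings: compounded annually, EAR = 4.060%
The highest effective annual rate is Prairie Mutual at 4.236%.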